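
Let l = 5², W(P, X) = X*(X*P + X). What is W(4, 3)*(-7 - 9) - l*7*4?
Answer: -1420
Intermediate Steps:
W(P, X) = X*(X + P*X) (W(P, X) = X*(P*X + X) = X*(X + P*X))
l = 25
W(4, 3)*(-7 - 9) - l*7*4 = (3²*(1 + 4))*(-7 - 9) - 25*7*4 = (9*5)*(-16) - 175*4 = 45*(-16) - 1*700 = -720 - 700 = -1420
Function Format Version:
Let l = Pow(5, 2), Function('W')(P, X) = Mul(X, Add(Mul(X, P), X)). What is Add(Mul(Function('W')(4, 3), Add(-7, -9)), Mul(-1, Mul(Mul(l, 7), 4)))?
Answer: -1420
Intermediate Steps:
Function('W')(P, X) = Mul(X, Add(X, Mul(P, X))) (Function('W')(P, X) = Mul(X, Add(Mul(P, X), X)) = Mul(X, Add(X, Mul(P, X))))
l = 25
Add(Mul(Function('W')(4, 3), Add(-7, -9)), Mul(-1, Mul(Mul(l, 7), 4))) = Add(Mul(Mul(Pow(3, 2), Add(1, 4)), Add(-7, -9)), Mul(-1, Mul(Mul(25, 7), 4))) = Add(Mul(Mul(9, 5), -16), Mul(-1, Mul(175, 4))) = Add(Mul(45, -16), Mul(-1, 700)) = Add(-720, -700) = -1420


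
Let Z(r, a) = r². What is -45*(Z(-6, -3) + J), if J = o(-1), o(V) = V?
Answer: -1575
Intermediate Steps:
J = -1
-45*(Z(-6, -3) + J) = -45*((-6)² - 1) = -45*(36 - 1) = -45*35 = -1575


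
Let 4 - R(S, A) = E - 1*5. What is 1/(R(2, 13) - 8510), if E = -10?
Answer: -1/8491 ≈ -0.00011777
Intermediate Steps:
R(S, A) = 19 (R(S, A) = 4 - (-10 - 1*5) = 4 - (-10 - 5) = 4 - 1*(-15) = 4 + 15 = 19)
1/(R(2, 13) - 8510) = 1/(19 - 8510) = 1/(-8491) = -1/8491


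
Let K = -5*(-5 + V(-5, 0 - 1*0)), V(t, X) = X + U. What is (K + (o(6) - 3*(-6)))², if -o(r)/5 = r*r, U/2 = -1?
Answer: 16129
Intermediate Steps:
U = -2 (U = 2*(-1) = -2)
o(r) = -5*r² (o(r) = -5*r*r = -5*r²)
V(t, X) = -2 + X (V(t, X) = X - 2 = -2 + X)
K = 35 (K = -5*(-5 + (-2 + (0 - 1*0))) = -5*(-5 + (-2 + (0 + 0))) = -5*(-5 + (-2 + 0)) = -5*(-5 - 2) = -5*(-7) = 35)
(K + (o(6) - 3*(-6)))² = (35 + (-5*6² - 3*(-6)))² = (35 + (-5*36 + 18))² = (35 + (-180 + 18))² = (35 - 162)² = (-127)² = 16129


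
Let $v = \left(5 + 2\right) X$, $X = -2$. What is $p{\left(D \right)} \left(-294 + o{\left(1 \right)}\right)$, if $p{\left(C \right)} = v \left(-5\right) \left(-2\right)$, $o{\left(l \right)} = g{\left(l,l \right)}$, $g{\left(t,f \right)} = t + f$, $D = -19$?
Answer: $40880$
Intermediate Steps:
$v = -14$ ($v = \left(5 + 2\right) \left(-2\right) = 7 \left(-2\right) = -14$)
$g{\left(t,f \right)} = f + t$
$o{\left(l \right)} = 2 l$ ($o{\left(l \right)} = l + l = 2 l$)
$p{\left(C \right)} = -140$ ($p{\left(C \right)} = \left(-14\right) \left(-5\right) \left(-2\right) = 70 \left(-2\right) = -140$)
$p{\left(D \right)} \left(-294 + o{\left(1 \right)}\right) = - 140 \left(-294 + 2 \cdot 1\right) = - 140 \left(-294 + 2\right) = \left(-140\right) \left(-292\right) = 40880$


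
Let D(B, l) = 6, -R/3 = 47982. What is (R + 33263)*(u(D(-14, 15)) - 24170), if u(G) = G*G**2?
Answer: 2651300582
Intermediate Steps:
R = -143946 (R = -3*47982 = -143946)
u(G) = G**3
(R + 33263)*(u(D(-14, 15)) - 24170) = (-143946 + 33263)*(6**3 - 24170) = -110683*(216 - 24170) = -110683*(-23954) = 2651300582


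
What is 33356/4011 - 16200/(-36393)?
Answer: 60900148/6951063 ≈ 8.7613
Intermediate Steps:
33356/4011 - 16200/(-36393) = 33356*(1/4011) - 16200*(-1/36393) = 33356/4011 + 5400/12131 = 60900148/6951063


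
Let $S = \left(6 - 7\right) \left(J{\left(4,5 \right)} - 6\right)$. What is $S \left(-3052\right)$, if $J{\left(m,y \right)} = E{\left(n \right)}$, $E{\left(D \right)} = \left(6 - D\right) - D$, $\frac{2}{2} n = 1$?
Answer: $-6104$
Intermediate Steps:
$n = 1$
$E{\left(D \right)} = 6 - 2 D$
$J{\left(m,y \right)} = 4$ ($J{\left(m,y \right)} = 6 - 2 = 4$)
$S = 2$ ($S = \left(6 - 7\right) \left(4 - 6\right) = \left(-1\right) \left(-2\right) = 2$)
$S \left(-3052\right) = 2 \left(-3052\right) = -6104$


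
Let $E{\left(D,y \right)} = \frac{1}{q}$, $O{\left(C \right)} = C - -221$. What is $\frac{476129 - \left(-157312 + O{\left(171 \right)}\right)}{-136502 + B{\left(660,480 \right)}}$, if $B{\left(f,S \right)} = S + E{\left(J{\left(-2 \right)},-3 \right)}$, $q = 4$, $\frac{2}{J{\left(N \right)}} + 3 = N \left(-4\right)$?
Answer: $- \frac{2532196}{544087} \approx -4.654$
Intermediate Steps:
$J{\left(N \right)} = \frac{2}{-3 - 4 N}$ ($J{\left(N \right)} = \frac{2}{-3 + N \left(-4\right)} = \frac{2}{-3 - 4 N}$)
$O{\left(C \right)} = 221 + C$ ($O{\left(C \right)} = C + 221 = 221 + C$)
$E{\left(D,y \right)} = \frac{1}{4}$
$B{\left(f,S \right)} = \frac{1}{4} + S$ ($B{\left(f,S \right)} = S + \frac{1}{4} = \frac{1}{4} + S$)
$\frac{476129 - \left(-157312 + O{\left(171 \right)}\right)}{-136502 + B{\left(660,480 \right)}} = \frac{476129 + \left(157312 - \left(221 + 171\right)\right)}{-136502 + \left(\frac{1}{4} + 480\right)} = \frac{476129 + \left(157312 - 392\right)}{-136502 + \frac{1921}{4}} = \frac{476129 + \left(157312 - 392\right)}{- \frac{544087}{4}} = \left(476129 + 156920\right) \left(- \frac{4}{544087}\right) = 633049 \left(- \frac{4}{544087}\right) = - \frac{2532196}{544087}$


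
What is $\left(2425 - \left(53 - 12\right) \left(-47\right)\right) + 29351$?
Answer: $33703$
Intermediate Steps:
$\left(2425 - \left(53 - 12\right) \left(-47\right)\right) + 29351 = \left(2425 - 41 \left(-47\right)\right) + 29351 = \left(2425 - -1927\right) + 29351 = \left(2425 + 1927\right) + 29351 = 4352 + 29351 = 33703$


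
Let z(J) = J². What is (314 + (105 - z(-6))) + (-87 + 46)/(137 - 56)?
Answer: 30982/81 ≈ 382.49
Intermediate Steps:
(314 + (105 - z(-6))) + (-87 + 46)/(137 - 56) = (314 + (105 - 1*(-6)²)) + (-87 + 46)/(137 - 56) = (314 + (105 - 1*36)) - 41/81 = (314 + (105 - 36)) - 41*1/81 = (314 + 69) - 41/81 = 383 - 41/81 = 30982/81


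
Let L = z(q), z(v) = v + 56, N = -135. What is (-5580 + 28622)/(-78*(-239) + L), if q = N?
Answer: 23042/18563 ≈ 1.2413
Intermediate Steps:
q = -135
z(v) = 56 + v
L = -79 (L = 56 - 135 = -79)
(-5580 + 28622)/(-78*(-239) + L) = (-5580 + 28622)/(-78*(-239) - 79) = 23042/(18642 - 79) = 23042/18563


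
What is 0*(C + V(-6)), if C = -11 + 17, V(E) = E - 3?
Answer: 0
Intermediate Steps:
V(E) = -3 + E
C = 6
0*(C + V(-6)) = 0*(6 + (-3 - 6)) = 0*(6 - 9) = 0*(-3) = 0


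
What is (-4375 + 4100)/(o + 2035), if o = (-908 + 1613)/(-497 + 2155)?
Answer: -91190/674947 ≈ -0.13511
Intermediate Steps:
o = 705/1658 ≈ 0.42521
(-4375 + 4100)/(o + 2035) = (-4375 + 4100)/(705/1658 + 2035) = -275/3374735/1658 = -275*1658/3374735 = -91190/674947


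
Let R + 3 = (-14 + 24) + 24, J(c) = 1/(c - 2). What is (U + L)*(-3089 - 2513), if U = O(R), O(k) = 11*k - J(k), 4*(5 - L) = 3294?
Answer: 77579297/29 ≈ 2.6751e+6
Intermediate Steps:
L = -1637/2 (L = 5 - ¼*3294 = 5 - 1647/2 = -1637/2 ≈ -818.50)
J(c) = 1/(-2 + c)
R = 31 (R = -3 + ((-14 + 24) + 24) = -3 + (10 + 24) = -3 + 34 = 31)
O(k) = -1/(-2 + k) + 11*k (O(k) = 11*k - 1/(-2 + k) = -1/(-2 + k) + 11*k)
U = 9888/29 (U = (-1 + 11*31*(-2 + 31))/(-2 + 31) = (-1 + 11*31*29)/29 = (-1 + 9889)/29 = (1/29)*9888 = 9888/29 ≈ 340.97)
(U + L)*(-3089 - 2513) = (9888/29 - 1637/2)*(-3089 - 2513) = -27697/58*(-5602) = 77579297/29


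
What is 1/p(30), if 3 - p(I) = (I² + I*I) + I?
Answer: -1/1827 ≈ -0.00054735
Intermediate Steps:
p(I) = 3 - I - 2*I² (p(I) = 3 - ((I² + I*I) + I) = 3 - ((I² + I²) + I) = 3 - (2*I² + I) = 3 - (I + 2*I²) = 3 + (-I - 2*I²) = 3 - I - 2*I²)
1/p(30) = 1/(3 - 1*30 - 2*30²) = 1/(3 - 30 - 2*900) = 1/(3 - 30 - 1800) = 1/(-1827) = -1/1827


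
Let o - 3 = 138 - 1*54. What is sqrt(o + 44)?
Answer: sqrt(131) ≈ 11.446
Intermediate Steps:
o = 87 (o = 3 + (138 - 1*54) = 3 + (138 - 54) = 3 + 84 = 87)
sqrt(o + 44) = sqrt(87 + 44) = sqrt(131)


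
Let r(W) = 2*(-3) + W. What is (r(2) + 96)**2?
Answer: 8464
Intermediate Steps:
r(W) = -6 + W
(r(2) + 96)**2 = ((-6 + 2) + 96)**2 = (-4 + 96)**2 = 92**2 = 8464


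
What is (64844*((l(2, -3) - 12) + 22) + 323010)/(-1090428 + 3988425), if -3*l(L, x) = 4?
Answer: 2654974/8693991 ≈ 0.30538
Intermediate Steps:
l(L, x) = -4/3 (l(L, x) = -⅓*4 = -4/3)
(64844*((l(2, -3) - 12) + 22) + 323010)/(-1090428 + 3988425) = (64844*((-4/3 - 12) + 22) + 323010)/(-1090428 + 3988425) = (64844*(-40/3 + 22) + 323010)/2897997 = (64844*(26/3) + 323010)*(1/2897997) = (1685944/3 + 323010)*(1/2897997) = (2654974/3)*(1/2897997) = 2654974/8693991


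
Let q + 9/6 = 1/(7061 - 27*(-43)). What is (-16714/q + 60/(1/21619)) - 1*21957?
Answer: 3965744816/3083 ≈ 1.2863e+6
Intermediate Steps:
q = -6166/4111 (q = -3/2 + 1/(7061 - 27*(-43)) = -3/2 + 1/(7061 + 1161) = -3/2 + 1/8222 = -6166/4111 ≈ -1.4999)
(-16714/q + 60/(1/21619)) - 1*21957 = (-16714/(-6166/4111) + 60/(1/21619)) - 1*21957 = (-16714*(-4111/6166) + 60/(1/21619)) - 21957 = (34355627/3083 + 60*21619) - 21957 = (34355627/3083 + 1297140) - 21957 = 4033438247/3083 - 21957 = 3965744816/3083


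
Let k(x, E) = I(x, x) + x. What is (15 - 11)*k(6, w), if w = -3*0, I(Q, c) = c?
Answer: 48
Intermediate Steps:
w = 0
k(x, E) = 2*x (k(x, E) = x + x = 2*x)
(15 - 11)*k(6, w) = (15 - 11)*(2*6) = 4*12 = 48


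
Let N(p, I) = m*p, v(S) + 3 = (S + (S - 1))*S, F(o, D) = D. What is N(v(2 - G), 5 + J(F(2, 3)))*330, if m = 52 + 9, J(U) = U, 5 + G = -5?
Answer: 5495490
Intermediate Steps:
G = -10 (G = -5 - 5 = -10)
m = 61
v(S) = -3 + S*(-1 + 2*S) (v(S) = -3 + (S + (S - 1))*S = -3 + (S + (-1 + S))*S = -3 + (-1 + 2*S)*S = -3 + S*(-1 + 2*S))
N(p, I) = 61*p
N(v(2 - G), 5 + J(F(2, 3)))*330 = (61*(-3 - (2 - 1*(-10)) + 2*(2 - 1*(-10))²))*330 = (61*(-3 - (2 + 10) + 2*(2 + 10)²))*330 = (61*(-3 - 1*12 + 2*12²))*330 = (61*(-3 - 12 + 2*144))*330 = (61*(-3 - 12 + 288))*330 = (61*273)*330 = 16653*330 = 5495490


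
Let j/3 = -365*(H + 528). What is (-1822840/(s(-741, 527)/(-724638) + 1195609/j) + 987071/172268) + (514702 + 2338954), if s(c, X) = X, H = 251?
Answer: 68914520059971046738487/16591958888550604 ≈ 4.1535e+6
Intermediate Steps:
j = -853005 (j = 3*(-365*(251 + 528)) = 3*(-365*779) = 3*(-284335) = -853005)
(-1822840/(s(-741, 527)/(-724638) + 1195609/j) + 987071/172268) + (514702 + 2338954) = (-1822840/(527/(-724638) + 1195609/(-853005)) + 987071/172268) + (514702 + 2338954) = (-1822840/(527*(-1/724638) + 1195609*(-1/853005)) + 987071*(1/172268)) + 2853656 = (-1822840/(-527/724638 - 1195609/853005) + 987071/172268) + 2853656 = (-1822840/(-96314805353/68679981910) + 987071/172268) + 2853656 = (-1822840*(-68679981910/96314805353) + 987071/172268) + 2853656 = (125192618224824400/96314805353 + 987071/172268) + 2853656 = 21566777025905284330263/16591958888550604 + 2853656 = 68914520059971046738487/16591958888550604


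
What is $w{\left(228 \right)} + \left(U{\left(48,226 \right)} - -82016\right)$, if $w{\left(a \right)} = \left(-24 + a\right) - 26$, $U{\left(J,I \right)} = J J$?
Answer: $84498$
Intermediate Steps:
$U{\left(J,I \right)} = J^{2}$
$w{\left(a \right)} = -50 + a$
$w{\left(228 \right)} + \left(U{\left(48,226 \right)} - -82016\right) = \left(-50 + 228\right) + \left(48^{2} - -82016\right) = 178 + \left(2304 + 82016\right) = 178 + 84320 = 84498$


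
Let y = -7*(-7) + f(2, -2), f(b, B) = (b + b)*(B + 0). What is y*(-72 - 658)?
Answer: -29930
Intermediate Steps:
f(b, B) = 2*B*b (f(b, B) = (2*b)*B = 2*B*b)
y = 41 (y = -7*(-7) + 2*(-2)*2 = 49 - 8 = 41)
y*(-72 - 658) = 41*(-72 - 658) = 41*(-730) = -29930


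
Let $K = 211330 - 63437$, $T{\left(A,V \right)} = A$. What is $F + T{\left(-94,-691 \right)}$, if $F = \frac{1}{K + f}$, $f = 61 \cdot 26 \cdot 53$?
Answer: $- \frac{21803393}{231951} \approx -94.0$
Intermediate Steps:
$f = 84058$ ($f = 1586 \cdot 53 = 84058$)
$K = 147893$ ($K = 211330 - 63437 = 147893$)
$F = \frac{1}{231951}$ ($F = \frac{1}{147893 + 84058} = \frac{1}{231951} \approx 4.3113 \cdot 10^{-6}$)
$F + T{\left(-94,-691 \right)} = \frac{1}{231951} - 94 = - \frac{21803393}{231951}$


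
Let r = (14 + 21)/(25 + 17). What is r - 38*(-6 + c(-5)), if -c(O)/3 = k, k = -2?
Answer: ⅚ ≈ 0.83333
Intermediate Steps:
c(O) = 6 (c(O) = -3*(-2) = 6)
r = ⅚ (r = 35/42 = 35*(1/42) = ⅚ ≈ 0.83333)
r - 38*(-6 + c(-5)) = ⅚ - 38*(-6 + 6) = ⅚ - 38*0 = ⅚ + 0 = ⅚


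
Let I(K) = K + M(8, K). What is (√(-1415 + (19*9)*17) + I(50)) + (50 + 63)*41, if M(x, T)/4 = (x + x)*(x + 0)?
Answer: 5195 + 2*√373 ≈ 5233.6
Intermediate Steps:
M(x, T) = 8*x² (M(x, T) = 4*((x + x)*(x + 0)) = 4*((2*x)*x) = 4*(2*x²) = 8*x²)
I(K) = 512 + K (I(K) = K + 8*8² = K + 8*64 = K + 512 = 512 + K)
(√(-1415 + (19*9)*17) + I(50)) + (50 + 63)*41 = (√(-1415 + (19*9)*17) + (512 + 50)) + (50 + 63)*41 = (√(-1415 + 171*17) + 562) + 113*41 = (√(-1415 + 2907) + 562) + 4633 = (√1492 + 562) + 4633 = (2*√373 + 562) + 4633 = (562 + 2*√373) + 4633 = 5195 + 2*√373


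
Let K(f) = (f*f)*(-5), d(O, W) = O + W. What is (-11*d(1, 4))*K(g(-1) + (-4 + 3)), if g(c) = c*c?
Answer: 0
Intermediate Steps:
g(c) = c**2
K(f) = -5*f**2 (K(f) = f**2*(-5) = -5*f**2)
(-11*d(1, 4))*K(g(-1) + (-4 + 3)) = (-11*(1 + 4))*(-5*((-1)**2 + (-4 + 3))**2) = (-11*5)*(-5*(1 - 1)**2) = -(-275)*0**2 = -(-275)*0 = -55*0 = 0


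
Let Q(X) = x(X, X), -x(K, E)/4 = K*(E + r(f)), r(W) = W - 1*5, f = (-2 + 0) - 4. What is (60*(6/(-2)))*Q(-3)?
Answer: 30240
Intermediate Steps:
f = -6 (f = -2 - 4 = -6)
r(W) = -5 + W (r(W) = W - 5 = -5 + W)
x(K, E) = -4*K*(-11 + E) (x(K, E) = -4*K*(E + (-5 - 6)) = -4*K*(E - 11) = -4*K*(-11 + E))
Q(X) = 4*X*(11 - X)
(60*(6/(-2)))*Q(-3) = (60*(6/(-2)))*(4*(-3)*(11 - 1*(-3))) = (60*(6*(-1/2)))*(4*(-3)*(11 + 3)) = (60*(-3))*(4*(-3)*14) = -180*(-168) = 30240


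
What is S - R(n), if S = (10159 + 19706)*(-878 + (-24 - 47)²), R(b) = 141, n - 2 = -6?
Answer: 124327854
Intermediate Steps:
n = -4 (n = 2 - 6 = -4)
S = 124327995 (S = 29865*(-878 + (-71)²) = 29865*(-878 + 5041) = 29865*4163 = 124327995)
S - R(n) = 124327995 - 1*141 = 124327995 - 141 = 124327854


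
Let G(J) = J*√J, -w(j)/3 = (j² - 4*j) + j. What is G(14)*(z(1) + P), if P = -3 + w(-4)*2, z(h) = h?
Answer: -2380*√14 ≈ -8905.1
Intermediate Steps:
w(j) = -3*j² + 9*j (w(j) = -3*((j² - 4*j) + j) = -3*(j² - 3*j) = -3*j² + 9*j)
G(J) = J^(3/2)
P = -171 (P = -3 + (3*(-4)*(3 - 1*(-4)))*2 = -3 + (3*(-4)*(3 + 4))*2 = -3 + (3*(-4)*7)*2 = -3 - 84*2 = -3 - 168 = -171)
G(14)*(z(1) + P) = 14^(3/2)*(1 - 171) = (14*√14)*(-170) = -2380*√14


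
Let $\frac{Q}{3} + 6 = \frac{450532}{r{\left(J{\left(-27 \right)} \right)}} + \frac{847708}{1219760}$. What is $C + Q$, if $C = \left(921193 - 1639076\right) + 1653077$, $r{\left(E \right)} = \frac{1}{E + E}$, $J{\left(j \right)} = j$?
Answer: $- \frac{21971233743739}{304940} \approx -7.2051 \cdot 10^{7}$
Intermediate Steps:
$r{\left(E \right)} = \frac{1}{2 E}$
$C = 935194$ ($C = -717883 + 1653077 = 935194$)
$Q = - \frac{22256411802099}{304940}$ ($Q = -18 + 3 \left(\frac{450532}{\frac{1}{2} \frac{1}{-27}} + \frac{847708}{1219760}\right) = -18 + 3 \left(\frac{450532}{\frac{1}{2} \left(- \frac{1}{27}\right)} + 847708 \cdot \frac{1}{1219760}\right) = -18 + 3 \left(\frac{450532}{- \frac{1}{54}} + \frac{211927}{304940}\right) = -18 + 3 \left(450532 \left(-54\right) + \frac{211927}{304940}\right) = -18 + 3 \left(-24328728 + \frac{211927}{304940}\right) = -18 + 3 \left(- \frac{7418802104393}{304940}\right) = -18 - \frac{22256406313179}{304940} = - \frac{22256411802099}{304940} \approx -7.2986 \cdot 10^{7}$)
$C + Q = 935194 - \frac{22256411802099}{304940} = - \frac{21971233743739}{304940}$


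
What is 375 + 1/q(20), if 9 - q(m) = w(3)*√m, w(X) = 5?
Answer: 157116/419 - 10*√5/419 ≈ 374.93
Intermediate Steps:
q(m) = 9 - 5*√m
375 + 1/q(20) = 375 + 1/(9 - 10*√5)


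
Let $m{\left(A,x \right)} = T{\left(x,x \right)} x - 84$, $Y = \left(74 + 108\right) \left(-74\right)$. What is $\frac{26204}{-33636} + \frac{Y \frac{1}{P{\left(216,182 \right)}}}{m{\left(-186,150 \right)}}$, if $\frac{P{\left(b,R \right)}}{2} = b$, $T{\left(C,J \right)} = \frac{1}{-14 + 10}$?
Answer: $- \frac{19216373}{36780966} \approx -0.52245$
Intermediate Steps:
$Y = -13468$ ($Y = 182 \left(-74\right) = -13468$)
$T{\left(C,J \right)} = - \frac{1}{4}$ ($T{\left(C,J \right)} = \frac{1}{-4} = - \frac{1}{4}$)
$P{\left(b,R \right)} = 2 b$
$m{\left(A,x \right)} = -84 - \frac{x}{4}$ ($m{\left(A,x \right)} = - \frac{x}{4} - 84 = -84 - \frac{x}{4}$)
$\frac{26204}{-33636} + \frac{Y \frac{1}{P{\left(216,182 \right)}}}{m{\left(-186,150 \right)}} = \frac{26204}{-33636} + \frac{\left(-13468\right) \frac{1}{2 \cdot 216}}{-84 - \frac{75}{2}} = 26204 \left(- \frac{1}{33636}\right) + \frac{\left(-13468\right) \frac{1}{432}}{-84 - \frac{75}{2}} = - \frac{6551}{8409} + \frac{\left(-13468\right) \frac{1}{432}}{- \frac{243}{2}} = - \frac{6551}{8409} - - \frac{3367}{13122} = - \frac{6551}{8409} + \frac{3367}{13122} = - \frac{19216373}{36780966}$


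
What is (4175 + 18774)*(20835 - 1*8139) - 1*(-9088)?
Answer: 291369592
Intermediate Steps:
(4175 + 18774)*(20835 - 1*8139) - 1*(-9088) = 22949*(20835 - 8139) + 9088 = 22949*12696 + 9088 = 291360504 + 9088 = 291369592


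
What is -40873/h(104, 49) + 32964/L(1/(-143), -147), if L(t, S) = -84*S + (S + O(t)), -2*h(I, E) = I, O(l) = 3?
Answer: 41710685/52884 ≈ 788.72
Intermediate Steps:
h(I, E) = -I/2
L(t, S) = 3 - 83*S (L(t, S) = -84*S + (S + 3) = -84*S + (3 + S) = 3 - 83*S)
-40873/h(104, 49) + 32964/L(1/(-143), -147) = -40873/((-1/2*104)) + 32964/(3 - 83*(-147)) = -40873/(-52) + 32964/(3 + 12201) = -40873*(-1/52) + 32964/12204 = 40873/52 + 32964*(1/12204) = 40873/52 + 2747/1017 = 41710685/52884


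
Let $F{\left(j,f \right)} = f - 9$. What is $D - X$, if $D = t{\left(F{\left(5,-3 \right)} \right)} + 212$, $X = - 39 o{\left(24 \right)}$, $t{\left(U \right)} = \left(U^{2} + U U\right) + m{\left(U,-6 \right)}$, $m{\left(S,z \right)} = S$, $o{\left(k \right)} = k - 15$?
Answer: $839$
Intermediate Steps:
$o{\left(k \right)} = -15 + k$ ($o{\left(k \right)} = k - 15 = -15 + k$)
$F{\left(j,f \right)} = -9 + f$
$t{\left(U \right)} = U + 2 U^{2}$ ($t{\left(U \right)} = \left(U^{2} + U U\right) + U = \left(U^{2} + U^{2}\right) + U = 2 U^{2} + U = U + 2 U^{2}$)
$X = -351$ ($X = - 39 \left(-15 + 24\right) = \left(-39\right) 9 = -351$)
$D = 488$ ($D = \left(-9 - 3\right) \left(1 + 2 \left(-9 - 3\right)\right) + 212 = - 12 \left(1 + 2 \left(-12\right)\right) + 212 = - 12 \left(1 - 24\right) + 212 = \left(-12\right) \left(-23\right) + 212 = 276 + 212 = 488$)
$D - X = 488 - -351 = 488 + 351 = 839$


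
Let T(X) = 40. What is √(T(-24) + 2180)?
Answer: 2*√555 ≈ 47.117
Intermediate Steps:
√(T(-24) + 2180) = √(40 + 2180) = √2220 = 2*√555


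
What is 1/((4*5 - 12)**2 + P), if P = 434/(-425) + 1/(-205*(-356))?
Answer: 6203300/390676621 ≈ 0.015878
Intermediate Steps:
P = -6334579/6203300 (P = 434*(-1/425) - 1/205*(-1/356) = -434/425 + 1/72980 = -6334579/6203300 ≈ -1.0212)
1/((4*5 - 12)**2 + P) = 1/((4*5 - 12)**2 - 6334579/6203300) = 1/((20 - 12)**2 - 6334579/6203300) = 1/(8**2 - 6334579/6203300) = 1/(64 - 6334579/6203300) = 1/(390676621/6203300) = 6203300/390676621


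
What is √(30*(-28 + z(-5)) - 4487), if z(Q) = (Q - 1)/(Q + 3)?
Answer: I*√5237 ≈ 72.367*I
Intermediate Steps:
z(Q) = (-1 + Q)/(3 + Q)
√(30*(-28 + z(-5)) - 4487) = √(30*(-28 + (-1 - 5)/(3 - 5)) - 4487) = √(30*(-28 - 6/(-2)) - 4487) = √(30*(-28 - ½*(-6)) - 4487) = √(30*(-28 + 3) - 4487) = √(30*(-25) - 4487) = √(-750 - 4487) = √(-5237) = I*√5237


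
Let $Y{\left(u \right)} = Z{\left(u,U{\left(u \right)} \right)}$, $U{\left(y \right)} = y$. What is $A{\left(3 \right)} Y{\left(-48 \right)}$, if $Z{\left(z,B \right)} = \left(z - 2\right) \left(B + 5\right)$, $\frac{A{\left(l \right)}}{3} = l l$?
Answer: $58050$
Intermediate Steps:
$A{\left(l \right)} = 3 l^{2}$ ($A{\left(l \right)} = 3 l l = 3 l^{2}$)
$Z{\left(z,B \right)} = \left(-2 + z\right) \left(5 + B\right)$
$Y{\left(u \right)} = -10 + u^{2} + 3 u$ ($Y{\left(u \right)} = -10 - 2 u + 5 u + u u = -10 - 2 u + 5 u + u^{2} = -10 + u^{2} + 3 u$)
$A{\left(3 \right)} Y{\left(-48 \right)} = 3 \cdot 3^{2} \left(-10 + \left(-48\right)^{2} + 3 \left(-48\right)\right) = 3 \cdot 9 \left(-10 + 2304 - 144\right) = 27 \cdot 2150 = 58050$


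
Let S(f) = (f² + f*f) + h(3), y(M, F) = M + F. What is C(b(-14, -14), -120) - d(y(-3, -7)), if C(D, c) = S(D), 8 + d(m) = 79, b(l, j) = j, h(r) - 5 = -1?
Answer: 325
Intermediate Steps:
h(r) = 4 (h(r) = 5 - 1 = 4)
y(M, F) = F + M
d(m) = 71 (d(m) = -8 + 79 = 71)
S(f) = 4 + 2*f² (S(f) = (f² + f*f) + 4 = (f² + f²) + 4 = 2*f² + 4 = 4 + 2*f²)
C(D, c) = 4 + 2*D²
C(b(-14, -14), -120) - d(y(-3, -7)) = (4 + 2*(-14)²) - 1*71 = (4 + 2*196) - 71 = (4 + 392) - 71 = 396 - 71 = 325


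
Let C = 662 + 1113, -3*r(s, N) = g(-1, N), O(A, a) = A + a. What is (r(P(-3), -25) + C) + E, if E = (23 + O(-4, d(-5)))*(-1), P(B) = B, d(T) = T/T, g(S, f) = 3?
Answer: 1754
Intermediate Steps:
d(T) = 1
r(s, N) = -1 (r(s, N) = -1/3*3 = -1)
E = -20 (E = (23 + (-4 + 1))*(-1) = (23 - 3)*(-1) = 20*(-1) = -20)
C = 1775
(r(P(-3), -25) + C) + E = (-1 + 1775) - 20 = 1774 - 20 = 1754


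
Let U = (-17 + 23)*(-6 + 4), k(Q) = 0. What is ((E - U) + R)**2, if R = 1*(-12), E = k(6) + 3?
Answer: 9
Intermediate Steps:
U = -12 (U = 6*(-2) = -12)
E = 3 (E = 0 + 3 = 3)
R = -12
((E - U) + R)**2 = ((3 - 1*(-12)) - 12)**2 = ((3 + 12) - 12)**2 = (15 - 12)**2 = 3**2 = 9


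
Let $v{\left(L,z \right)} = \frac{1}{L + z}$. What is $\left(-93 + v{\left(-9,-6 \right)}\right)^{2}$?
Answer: $\frac{1948816}{225} \approx 8661.4$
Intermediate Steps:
$\left(-93 + v{\left(-9,-6 \right)}\right)^{2} = \left(-93 + \frac{1}{-9 - 6}\right)^{2} = \left(-93 + \frac{1}{-15}\right)^{2} = \left(-93 - \frac{1}{15}\right)^{2} = \left(- \frac{1396}{15}\right)^{2} = \frac{1948816}{225}$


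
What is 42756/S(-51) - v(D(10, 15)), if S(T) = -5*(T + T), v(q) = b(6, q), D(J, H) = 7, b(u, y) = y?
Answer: 6531/85 ≈ 76.835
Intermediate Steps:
v(q) = q
S(T) = -10*T
42756/S(-51) - v(D(10, 15)) = 42756/((-10*(-51))) - 1*7 = 42756/510 - 7 = 42756*(1/510) - 7 = 7126/85 - 7 = 6531/85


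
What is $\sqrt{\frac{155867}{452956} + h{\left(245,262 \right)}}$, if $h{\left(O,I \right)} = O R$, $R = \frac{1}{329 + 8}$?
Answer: $\frac{\sqrt{127336034050993}}{10903298} \approx 1.0349$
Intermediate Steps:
$R = \frac{1}{337} \approx 0.0029674$
$h{\left(O,I \right)} = \frac{O}{337}$ ($h{\left(O,I \right)} = O \frac{1}{337} = \frac{O}{337}$)
$\sqrt{\frac{155867}{452956} + h{\left(245,262 \right)}} = \sqrt{\frac{155867}{452956} + \frac{1}{337} \cdot 245} = \sqrt{155867 \cdot \frac{1}{452956} + \frac{245}{337}} = \sqrt{\frac{155867}{452956} + \frac{245}{337}} = \sqrt{\frac{163501399}{152646172}} = \frac{\sqrt{127336034050993}}{10903298}$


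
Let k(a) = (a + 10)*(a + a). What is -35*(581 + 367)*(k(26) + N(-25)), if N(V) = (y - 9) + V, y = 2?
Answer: -61051200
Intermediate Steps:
N(V) = -7 + V (N(V) = (2 - 9) + V = -7 + V)
k(a) = 2*a*(10 + a) (k(a) = (10 + a)*(2*a) = 2*a*(10 + a))
-35*(581 + 367)*(k(26) + N(-25)) = -35*(581 + 367)*(2*26*(10 + 26) + (-7 - 25)) = -33180*(2*26*36 - 32) = -33180*(1872 - 32) = -33180*1840 = -35*1744320 = -61051200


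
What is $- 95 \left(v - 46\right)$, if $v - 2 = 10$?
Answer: $3230$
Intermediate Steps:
$v = 12$ ($v = 2 + 10 = 12$)
$- 95 \left(v - 46\right) = - 95 \left(12 - 46\right) = \left(-95\right) \left(-34\right) = 3230$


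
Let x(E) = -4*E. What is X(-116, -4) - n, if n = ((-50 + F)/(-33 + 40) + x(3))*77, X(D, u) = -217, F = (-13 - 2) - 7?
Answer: 1499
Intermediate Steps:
F = -22 (F = -15 - 7 = -22)
n = -1716 (n = ((-50 - 22)/(-33 + 40) - 4*3)*77 = (-72/7 - 12)*77 = -156/7*77 = -1716)
X(-116, -4) - n = -217 - 1*(-1716) = -217 + 1716 = 1499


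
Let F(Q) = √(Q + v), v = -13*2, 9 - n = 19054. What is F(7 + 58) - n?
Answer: 19045 + √39 ≈ 19051.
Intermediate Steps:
n = -19045 (n = 9 - 1*19054 = 9 - 19054 = -19045)
v = -26
F(Q) = √(-26 + Q) (F(Q) = √(Q - 26) = √(-26 + Q))
F(7 + 58) - n = √(-26 + (7 + 58)) - 1*(-19045) = √(-26 + 65) + 19045 = √39 + 19045 = 19045 + √39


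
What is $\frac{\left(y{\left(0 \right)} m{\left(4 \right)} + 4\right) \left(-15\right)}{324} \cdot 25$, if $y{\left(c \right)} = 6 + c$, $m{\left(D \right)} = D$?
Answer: $- \frac{875}{27} \approx -32.407$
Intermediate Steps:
$\frac{\left(y{\left(0 \right)} m{\left(4 \right)} + 4\right) \left(-15\right)}{324} \cdot 25 = \frac{\left(\left(6 + 0\right) 4 + 4\right) \left(-15\right)}{324} \cdot 25 = \left(6 \cdot 4 + 4\right) \left(-15\right) \frac{1}{324} \cdot 25 = \left(24 + 4\right) \left(-15\right) \frac{1}{324} \cdot 25 = 28 \left(-15\right) \frac{1}{324} \cdot 25 = \left(-420\right) \frac{1}{324} \cdot 25 = \left(- \frac{35}{27}\right) 25 = - \frac{875}{27}$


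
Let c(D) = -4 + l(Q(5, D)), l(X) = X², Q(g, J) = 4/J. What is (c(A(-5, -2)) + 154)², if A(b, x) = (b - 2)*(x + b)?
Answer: 129719547556/5764801 ≈ 22502.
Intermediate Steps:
A(b, x) = (-2 + b)*(b + x)
c(D) = -4 + 16/D² (c(D) = -4 + (4/D)² = -4 + 16/D²)
(c(A(-5, -2)) + 154)² = ((-4 + 16/((-5)² - 2*(-5) - 2*(-2) - 5*(-2))²) + 154)² = ((-4 + 16/(25 + 10 + 4 + 10)²) + 154)² = ((-4 + 16/49²) + 154)² = ((-4 + 16*(1/2401)) + 154)² = ((-4 + 16/2401) + 154)² = (-9588/2401 + 154)² = (360166/2401)² = 129719547556/5764801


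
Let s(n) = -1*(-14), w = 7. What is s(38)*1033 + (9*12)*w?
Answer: 15218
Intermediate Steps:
s(n) = 14
s(38)*1033 + (9*12)*w = 14*1033 + (9*12)*7 = 14462 + 108*7 = 14462 + 756 = 15218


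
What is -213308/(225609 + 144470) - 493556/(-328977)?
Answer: 112481285008/121747479183 ≈ 0.92389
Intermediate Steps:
-213308/(225609 + 144470) - 493556/(-328977) = -213308/370079 - 493556*(-1/328977) = -213308*1/370079 + 493556/328977 = -213308/370079 + 493556/328977 = 112481285008/121747479183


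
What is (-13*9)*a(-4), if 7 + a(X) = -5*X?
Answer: -1521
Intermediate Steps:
a(X) = -7 - 5*X
(-13*9)*a(-4) = (-13*9)*(-7 - 5*(-4)) = -117*(-7 + 20) = -117*13 = -1521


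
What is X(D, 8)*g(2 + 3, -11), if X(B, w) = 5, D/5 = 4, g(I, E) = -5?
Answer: -25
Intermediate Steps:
D = 20 (D = 5*4 = 20)
X(D, 8)*g(2 + 3, -11) = 5*(-5) = -25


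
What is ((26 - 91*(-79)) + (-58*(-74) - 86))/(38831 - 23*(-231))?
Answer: 11421/44144 ≈ 0.25872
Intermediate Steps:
((26 - 91*(-79)) + (-58*(-74) - 86))/(38831 - 23*(-231)) = ((26 + 7189) + (4292 - 86))/(38831 + 5313) = (7215 + 4206)/44144 = 11421*(1/44144) = 11421/44144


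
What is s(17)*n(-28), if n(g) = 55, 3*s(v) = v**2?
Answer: 15895/3 ≈ 5298.3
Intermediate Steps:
s(v) = v**2/3
s(17)*n(-28) = ((1/3)*17**2)*55 = ((1/3)*289)*55 = (289/3)*55 = 15895/3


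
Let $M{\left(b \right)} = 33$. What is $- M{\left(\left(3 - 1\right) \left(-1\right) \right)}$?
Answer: $-33$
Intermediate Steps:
$- M{\left(\left(3 - 1\right) \left(-1\right) \right)} = \left(-1\right) 33 = -33$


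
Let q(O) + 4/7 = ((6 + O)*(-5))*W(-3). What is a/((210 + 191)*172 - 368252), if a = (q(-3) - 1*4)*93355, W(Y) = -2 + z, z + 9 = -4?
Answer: -28809353/418992 ≈ -68.759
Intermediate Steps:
z = -13 (z = -9 - 4 = -13)
W(Y) = -15 (W(Y) = -2 - 13 = -15)
q(O) = 3146/7 + 75*O (q(O) = -4/7 + ((6 + O)*(-5))*(-15) = -4/7 + (-30 - 5*O)*(-15) = -4/7 + (450 + 75*O) = 3146/7 + 75*O)
a = 144046765/7 (a = ((3146/7 + 75*(-3)) - 1*4)*93355 = ((3146/7 - 225) - 4)*93355 = (1571/7 - 4)*93355 = (1543/7)*93355 = 144046765/7 ≈ 2.0578e+7)
a/((210 + 191)*172 - 368252) = 144046765/(7*((210 + 191)*172 - 368252)) = 144046765/(7*(401*172 - 368252)) = 144046765/(7*(68972 - 368252)) = (144046765/7)/(-299280) = (144046765/7)*(-1/299280) = -28809353/418992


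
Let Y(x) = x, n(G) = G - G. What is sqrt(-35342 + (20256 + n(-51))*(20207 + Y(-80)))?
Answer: sqrt(407657170) ≈ 20191.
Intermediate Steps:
n(G) = 0
sqrt(-35342 + (20256 + n(-51))*(20207 + Y(-80))) = sqrt(-35342 + (20256 + 0)*(20207 - 80)) = sqrt(-35342 + 20256*20127) = sqrt(-35342 + 407692512) = sqrt(407657170)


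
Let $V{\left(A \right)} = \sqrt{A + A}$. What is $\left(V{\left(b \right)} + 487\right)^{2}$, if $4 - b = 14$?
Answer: $237149 + 1948 i \sqrt{5} \approx 2.3715 \cdot 10^{5} + 4355.9 i$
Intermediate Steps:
$b = -10$ ($b = 4 - 14 = -10$)
$V{\left(A \right)} = \sqrt{2} \sqrt{A}$ ($V{\left(A \right)} = \sqrt{2 A} = \sqrt{2} \sqrt{A}$)
$\left(V{\left(b \right)} + 487\right)^{2} = \left(\sqrt{2} \sqrt{-10} + 487\right)^{2} = \left(\sqrt{2} i \sqrt{10} + 487\right)^{2} = \left(2 i \sqrt{5} + 487\right)^{2} = \left(487 + 2 i \sqrt{5}\right)^{2}$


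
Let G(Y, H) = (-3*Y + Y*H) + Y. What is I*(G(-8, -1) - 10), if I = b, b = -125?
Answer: -1750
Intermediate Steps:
G(Y, H) = -2*Y + H*Y (G(Y, H) = (-3*Y + H*Y) + Y = -2*Y + H*Y)
I = -125
I*(G(-8, -1) - 10) = -125*(-8*(-2 - 1) - 10) = -125*(-8*(-3) - 10) = -125*(24 - 10) = -125*14 = -1750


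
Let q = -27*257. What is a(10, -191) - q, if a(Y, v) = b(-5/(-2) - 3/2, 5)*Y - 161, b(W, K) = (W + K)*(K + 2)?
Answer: 7198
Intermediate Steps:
q = -6939
b(W, K) = (2 + K)*(K + W) (b(W, K) = (K + W)*(2 + K) = (2 + K)*(K + W))
a(Y, v) = -161 + 42*Y (a(Y, v) = (5² + 2*5 + 2*(-5/(-2) - 3/2) + 5*(-5/(-2) - 3/2))*Y - 161 = (25 + 10 + 2*(-5*(-½) - 3*½) + 5*(-5*(-½) - 3*½))*Y - 161 = (25 + 10 + 2*(5/2 - 3/2) + 5*(5/2 - 3/2))*Y - 161 = (25 + 10 + 2*1 + 5*1)*Y - 161 = (25 + 10 + 2 + 5)*Y - 161 = 42*Y - 161 = -161 + 42*Y)
a(10, -191) - q = (-161 + 42*10) - 1*(-6939) = (-161 + 420) + 6939 = 259 + 6939 = 7198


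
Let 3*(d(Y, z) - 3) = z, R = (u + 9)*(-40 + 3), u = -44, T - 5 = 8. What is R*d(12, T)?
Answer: 28490/3 ≈ 9496.7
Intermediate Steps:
T = 13 (T = 5 + 8 = 13)
R = 1295 (R = (-44 + 9)*(-40 + 3) = -35*(-37) = 1295)
d(Y, z) = 3 + z/3
R*d(12, T) = 1295*(3 + (⅓)*13) = 1295*(3 + 13/3) = 1295*(22/3) = 28490/3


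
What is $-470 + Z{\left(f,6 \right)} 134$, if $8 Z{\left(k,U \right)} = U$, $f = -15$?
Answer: $- \frac{739}{2} \approx -369.5$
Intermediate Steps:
$Z{\left(k,U \right)} = \frac{U}{8}$
$-470 + Z{\left(f,6 \right)} 134 = -470 + \frac{1}{8} \cdot 6 \cdot 134 = -470 + \frac{3}{4} \cdot 134 = -470 + \frac{201}{2} = - \frac{739}{2}$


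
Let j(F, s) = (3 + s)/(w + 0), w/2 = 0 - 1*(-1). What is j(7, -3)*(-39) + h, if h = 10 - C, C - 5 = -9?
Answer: 14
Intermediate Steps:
C = -4 (C = 5 - 9 = -4)
w = 2 (w = 2*(0 - 1*(-1)) = 2*(0 + 1) = 2*1 = 2)
h = 14 (h = 10 - 1*(-4) = 10 + 4 = 14)
j(F, s) = 3/2 + s/2 (j(F, s) = (3 + s)/(2 + 0) = (3 + s)/2 = (3 + s)*(½) = 3/2 + s/2)
j(7, -3)*(-39) + h = (3/2 + (½)*(-3))*(-39) + 14 = (3/2 - 3/2)*(-39) + 14 = 0*(-39) + 14 = 0 + 14 = 14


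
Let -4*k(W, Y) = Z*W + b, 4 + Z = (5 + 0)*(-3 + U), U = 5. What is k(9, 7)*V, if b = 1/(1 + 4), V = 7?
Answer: -1897/20 ≈ -94.850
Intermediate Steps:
b = ⅕ (b = 1/5 = ⅕ ≈ 0.20000)
Z = 6 (Z = -4 + (5 + 0)*(-3 + 5) = -4 + 5*2 = -4 + 10 = 6)
k(W, Y) = -1/20 - 3*W/2 (k(W, Y) = -(6*W + ⅕)/4 = -(⅕ + 6*W)/4 = -1/20 - 3*W/2)
k(9, 7)*V = (-1/20 - 3/2*9)*7 = (-1/20 - 27/2)*7 = -271/20*7 = -1897/20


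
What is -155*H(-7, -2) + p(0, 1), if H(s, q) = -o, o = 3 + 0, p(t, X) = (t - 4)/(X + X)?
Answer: 463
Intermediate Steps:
p(t, X) = (-4 + t)/(2*X) (p(t, X) = (-4 + t)/((2*X)) = (-4 + t)*(1/(2*X)) = (-4 + t)/(2*X))
o = 3
H(s, q) = -3 (H(s, q) = -1*3 = -3)
-155*H(-7, -2) + p(0, 1) = -155*(-3) + (½)*(-4 + 0)/1 = 465 + (½)*1*(-4) = 465 - 2 = 463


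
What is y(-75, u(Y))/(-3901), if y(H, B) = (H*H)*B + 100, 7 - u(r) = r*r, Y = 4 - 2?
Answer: -16975/3901 ≈ -4.3514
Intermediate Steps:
Y = 2
u(r) = 7 - r² (u(r) = 7 - r*r = 7 - r²)
y(H, B) = 100 + B*H² (y(H, B) = H²*B + 100 = B*H² + 100 = 100 + B*H²)
y(-75, u(Y))/(-3901) = (100 + (7 - 1*2²)*(-75)²)/(-3901) = (100 + (7 - 1*4)*5625)*(-1/3901) = (100 + (7 - 4)*5625)*(-1/3901) = (100 + 3*5625)*(-1/3901) = (100 + 16875)*(-1/3901) = 16975*(-1/3901) = -16975/3901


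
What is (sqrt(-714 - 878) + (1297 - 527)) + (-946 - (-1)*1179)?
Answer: 1003 + 2*I*sqrt(398) ≈ 1003.0 + 39.9*I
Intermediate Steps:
(sqrt(-714 - 878) + (1297 - 527)) + (-946 - (-1)*1179) = (sqrt(-1592) + 770) + (-946 - 1*(-1179)) = (2*I*sqrt(398) + 770) + (-946 + 1179) = (770 + 2*I*sqrt(398)) + 233 = 1003 + 2*I*sqrt(398)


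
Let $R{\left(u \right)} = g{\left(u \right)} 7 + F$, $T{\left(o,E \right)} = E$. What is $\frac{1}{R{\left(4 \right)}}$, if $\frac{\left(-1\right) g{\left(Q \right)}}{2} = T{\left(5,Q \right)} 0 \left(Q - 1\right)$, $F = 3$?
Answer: $\frac{1}{3} \approx 0.33333$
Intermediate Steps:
$g{\left(Q \right)} = 0$ ($g{\left(Q \right)} = - 2 Q 0 \left(Q - 1\right) = - 2 \cdot 0 \left(-1 + Q\right) = \left(-2\right) 0 = 0$)
$R{\left(u \right)} = 3$ ($R{\left(u \right)} = 0 \cdot 7 + 3 = 0 + 3 = 3$)
$\frac{1}{R{\left(4 \right)}} = \frac{1}{3}$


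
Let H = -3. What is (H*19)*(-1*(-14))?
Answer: -798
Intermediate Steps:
(H*19)*(-1*(-14)) = (-3*19)*(-1*(-14)) = -57*14 = -798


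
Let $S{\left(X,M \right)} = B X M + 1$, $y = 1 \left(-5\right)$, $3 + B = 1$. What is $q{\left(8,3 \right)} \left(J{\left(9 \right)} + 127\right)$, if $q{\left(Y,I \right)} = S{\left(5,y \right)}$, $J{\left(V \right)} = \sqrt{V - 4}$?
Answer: $6477 + 51 \sqrt{5} \approx 6591.0$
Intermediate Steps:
$B = -2$ ($B = -3 + 1 = -2$)
$y = -5$
$J{\left(V \right)} = \sqrt{-4 + V}$
$S{\left(X,M \right)} = 1 - 2 M X$ ($S{\left(X,M \right)} = - 2 X M + 1 = - 2 M X + 1 = 1 - 2 M X$)
$q{\left(Y,I \right)} = 51$ ($q{\left(Y,I \right)} = 1 - \left(-10\right) 5 = 1 + 50 = 51$)
$q{\left(8,3 \right)} \left(J{\left(9 \right)} + 127\right) = 51 \left(\sqrt{-4 + 9} + 127\right) = 51 \left(\sqrt{5} + 127\right) = 51 \left(127 + \sqrt{5}\right) = 6477 + 51 \sqrt{5}$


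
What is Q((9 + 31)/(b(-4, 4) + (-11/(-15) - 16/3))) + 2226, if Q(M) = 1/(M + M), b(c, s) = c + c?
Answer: 890337/400 ≈ 2225.8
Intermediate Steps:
b(c, s) = 2*c
Q(M) = 1/(2*M)
Q((9 + 31)/(b(-4, 4) + (-11/(-15) - 16/3))) + 2226 = 1/(2*(((9 + 31)/(2*(-4) + (-11/(-15) - 16/3))))) + 2226 = 1/(2*((40/(-8 + (-11*(-1/15) - 16*⅓))))) + 2226 = 1/(2*((40/(-8 + (11/15 - 16/3))))) + 2226 = 1/(2*((40/(-8 - 23/5)))) + 2226 = 1/(2*((40/(-63/5)))) + 2226 = 1/(2*((40*(-5/63)))) + 2226 = 1/(2*(-200/63)) + 2226 = (½)*(-63/200) + 2226 = -63/400 + 2226 = 890337/400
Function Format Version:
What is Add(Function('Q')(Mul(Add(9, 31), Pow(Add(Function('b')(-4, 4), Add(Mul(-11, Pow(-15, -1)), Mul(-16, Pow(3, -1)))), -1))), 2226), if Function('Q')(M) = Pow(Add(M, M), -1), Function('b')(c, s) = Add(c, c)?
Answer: Rational(890337, 400) ≈ 2225.8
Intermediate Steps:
Function('b')(c, s) = Mul(2, c)
Function('Q')(M) = Mul(Rational(1, 2), Pow(M, -1)) (Function('Q')(M) = Pow(Mul(2, M), -1) = Mul(Rational(1, 2), Pow(M, -1)))
Add(Function('Q')(Mul(Add(9, 31), Pow(Add(Function('b')(-4, 4), Add(Mul(-11, Pow(-15, -1)), Mul(-16, Pow(3, -1)))), -1))), 2226) = Add(Mul(Rational(1, 2), Pow(Mul(Add(9, 31), Pow(Add(Mul(2, -4), Add(Mul(-11, Pow(-15, -1)), Mul(-16, Pow(3, -1)))), -1)), -1)), 2226) = Add(Mul(Rational(1, 2), Pow(Mul(40, Pow(Add(-8, Add(Mul(-11, Rational(-1, 15)), Mul(-16, Rational(1, 3)))), -1)), -1)), 2226) = Add(Mul(Rational(1, 2), Pow(Mul(40, Pow(Add(-8, Add(Rational(11, 15), Rational(-16, 3))), -1)), -1)), 2226) = Add(Mul(Rational(1, 2), Pow(Mul(40, Pow(Add(-8, Rational(-23, 5)), -1)), -1)), 2226) = Add(Mul(Rational(1, 2), Pow(Mul(40, Pow(Rational(-63, 5), -1)), -1)), 2226) = Add(Mul(Rational(1, 2), Pow(Mul(40, Rational(-5, 63)), -1)), 2226) = Add(Mul(Rational(1, 2), Pow(Rational(-200, 63), -1)), 2226) = Add(Mul(Rational(1, 2), Rational(-63, 200)), 2226) = Add(Rational(-63, 400), 2226) = Rational(890337, 400)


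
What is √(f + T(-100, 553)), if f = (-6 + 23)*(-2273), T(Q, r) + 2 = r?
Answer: I*√38090 ≈ 195.17*I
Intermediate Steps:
T(Q, r) = -2 + r
f = -38641 (f = 17*(-2273) = -38641)
√(f + T(-100, 553)) = √(-38641 + (-2 + 553)) = √(-38641 + 551) = √(-38090) = I*√38090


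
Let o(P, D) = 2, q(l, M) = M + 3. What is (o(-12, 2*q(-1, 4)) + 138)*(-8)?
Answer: -1120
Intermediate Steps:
q(l, M) = 3 + M
(o(-12, 2*q(-1, 4)) + 138)*(-8) = (2 + 138)*(-8) = 140*(-8) = -1120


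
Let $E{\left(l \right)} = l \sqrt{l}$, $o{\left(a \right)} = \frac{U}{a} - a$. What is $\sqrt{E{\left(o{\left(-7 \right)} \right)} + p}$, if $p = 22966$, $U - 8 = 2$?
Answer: $\frac{\sqrt{1125334 + 39 \sqrt{273}}}{7} \approx 151.59$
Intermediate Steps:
$U = 10$ ($U = 8 + 2 = 10$)
$o{\left(a \right)} = - a + \frac{10}{a}$ ($o{\left(a \right)} = \frac{10}{a} - a = - a + \frac{10}{a}$)
$E{\left(l \right)} = l^{\frac{3}{2}}$
$\sqrt{E{\left(o{\left(-7 \right)} \right)} + p} = \sqrt{\left(\left(-1\right) \left(-7\right) + \frac{10}{-7}\right)^{\frac{3}{2}} + 22966} = \sqrt{\left(7 + 10 \left(- \frac{1}{7}\right)\right)^{\frac{3}{2}} + 22966} = \sqrt{\left(7 - \frac{10}{7}\right)^{\frac{3}{2}} + 22966} = \sqrt{\left(\frac{39}{7}\right)^{\frac{3}{2}} + 22966} = \sqrt{\frac{39 \sqrt{273}}{49} + 22966} = \sqrt{22966 + \frac{39 \sqrt{273}}{49}}$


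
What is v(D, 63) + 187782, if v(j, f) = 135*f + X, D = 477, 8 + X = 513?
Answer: 196792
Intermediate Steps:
X = 505 (X = -8 + 513 = 505)
v(j, f) = 505 + 135*f (v(j, f) = 135*f + 505 = 505 + 135*f)
v(D, 63) + 187782 = (505 + 135*63) + 187782 = (505 + 8505) + 187782 = 9010 + 187782 = 196792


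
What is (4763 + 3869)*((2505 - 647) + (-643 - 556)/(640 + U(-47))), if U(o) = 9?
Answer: 945316216/59 ≈ 1.6022e+7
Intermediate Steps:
(4763 + 3869)*((2505 - 647) + (-643 - 556)/(640 + U(-47))) = (4763 + 3869)*((2505 - 647) + (-643 - 556)/(640 + 9)) = 8632*(1858 - 1199/649) = 8632*(1858 - 1199*1/649) = 8632*(1858 - 109/59) = 8632*(109513/59) = 945316216/59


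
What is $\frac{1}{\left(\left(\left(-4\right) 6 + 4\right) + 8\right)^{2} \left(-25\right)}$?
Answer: $- \frac{1}{3600} \approx -0.00027778$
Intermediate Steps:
$\frac{1}{\left(\left(\left(-4\right) 6 + 4\right) + 8\right)^{2} \left(-25\right)} = \frac{1}{\left(\left(-24 + 4\right) + 8\right)^{2} \left(-25\right)} = \frac{1}{\left(-20 + 8\right)^{2} \left(-25\right)} = \frac{1}{\left(-12\right)^{2} \left(-25\right)} = \frac{1}{144 \left(-25\right)} = \frac{1}{-3600} = - \frac{1}{3600}$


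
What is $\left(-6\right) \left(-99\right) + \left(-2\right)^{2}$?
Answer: $598$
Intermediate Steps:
$\left(-6\right) \left(-99\right) + \left(-2\right)^{2} = 594 + 4 = 598$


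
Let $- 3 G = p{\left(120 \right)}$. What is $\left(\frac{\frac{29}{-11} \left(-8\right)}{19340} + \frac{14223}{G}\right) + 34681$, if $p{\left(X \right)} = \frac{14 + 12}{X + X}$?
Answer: $- \frac{248343474241}{691405} \approx -3.5919 \cdot 10^{5}$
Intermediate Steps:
$p{\left(X \right)} = \frac{13}{X}$ ($p{\left(X \right)} = \frac{26}{2 X} = 26 \frac{1}{2 X} = \frac{13}{X}$)
$G = - \frac{13}{360}$ ($G = - \frac{13 \cdot \frac{1}{120}}{3} = \left(- \frac{1}{3}\right) \frac{13}{120} = - \frac{13}{360} \approx -0.036111$)
$\left(\frac{\frac{29}{-11} \left(-8\right)}{19340} + \frac{14223}{G}\right) + 34681 = \left(\frac{\frac{29}{-11} \left(-8\right)}{19340} + \frac{14223}{- \frac{13}{360}}\right) + 34681 = \left(29 \left(- \frac{1}{11}\right) \left(-8\right) \frac{1}{19340} + 14223 \left(- \frac{360}{13}\right)\right) + 34681 = \left(\left(- \frac{29}{11}\right) \left(-8\right) \frac{1}{19340} - \frac{5120280}{13}\right) + 34681 = \left(\frac{232}{11} \cdot \frac{1}{19340} - \frac{5120280}{13}\right) + 34681 = \left(\frac{58}{53185} - \frac{5120280}{13}\right) + 34681 = - \frac{272322091046}{691405} + 34681 = - \frac{248343474241}{691405}$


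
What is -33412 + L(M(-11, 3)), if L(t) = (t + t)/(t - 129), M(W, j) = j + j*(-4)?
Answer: -768473/23 ≈ -33412.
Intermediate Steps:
M(W, j) = -3*j (M(W, j) = j - 4*j = -3*j)
L(t) = 2*t/(-129 + t) (L(t) = (2*t)/(-129 + t) = 2*t/(-129 + t))
-33412 + L(M(-11, 3)) = -33412 + 2*(-3*3)/(-129 - 3*3) = -33412 + 2*(-9)/(-129 - 9) = -33412 + 2*(-9)/(-138) = -33412 + 2*(-9)*(-1/138) = -33412 + 3/23 = -768473/23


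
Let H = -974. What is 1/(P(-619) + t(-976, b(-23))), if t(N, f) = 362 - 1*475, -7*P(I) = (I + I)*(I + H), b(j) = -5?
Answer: -7/1972925 ≈ -3.5480e-6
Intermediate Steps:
P(I) = -2*I*(-974 + I)/7 (P(I) = -(I + I)*(I - 974)/7 = -2*I*(-974 + I)/7)
t(N, f) = -113 (t(N, f) = 362 - 475 = -113)
1/(P(-619) + t(-976, b(-23))) = 1/((2/7)*(-619)*(974 - 1*(-619)) - 113) = 1/((2/7)*(-619)*(974 + 619) - 113) = 1/((2/7)*(-619)*1593 - 113) = 1/(-1972134/7 - 113) = 1/(-1972925/7) = -7/1972925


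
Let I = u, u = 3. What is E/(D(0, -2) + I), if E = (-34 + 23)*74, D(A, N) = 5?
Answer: -407/4 ≈ -101.75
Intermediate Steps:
I = 3
E = -814 (E = -11*74 = -814)
E/(D(0, -2) + I) = -814/(5 + 3) = -814/8 = (1/8)*(-814) = -407/4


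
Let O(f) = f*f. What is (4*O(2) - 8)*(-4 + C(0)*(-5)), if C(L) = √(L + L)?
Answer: -32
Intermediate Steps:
O(f) = f²
C(L) = √2*√L (C(L) = √(2*L) = √2*√L)
(4*O(2) - 8)*(-4 + C(0)*(-5)) = (4*2² - 8)*(-4 + (√2*√0)*(-5)) = (4*4 - 8)*(-4 + (√2*0)*(-5)) = (16 - 8)*(-4 + 0*(-5)) = 8*(-4 + 0) = 8*(-4) = -32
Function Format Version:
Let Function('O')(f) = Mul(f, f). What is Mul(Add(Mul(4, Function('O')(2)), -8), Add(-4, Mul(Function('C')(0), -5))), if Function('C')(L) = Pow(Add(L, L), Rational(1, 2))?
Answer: -32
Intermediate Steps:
Function('O')(f) = Pow(f, 2)
Function('C')(L) = Mul(Pow(2, Rational(1, 2)), Pow(L, Rational(1, 2))) (Function('C')(L) = Pow(Mul(2, L), Rational(1, 2)) = Mul(Pow(2, Rational(1, 2)), Pow(L, Rational(1, 2))))
Mul(Add(Mul(4, Function('O')(2)), -8), Add(-4, Mul(Function('C')(0), -5))) = Mul(Add(Mul(4, Pow(2, 2)), -8), Add(-4, Mul(Mul(Pow(2, Rational(1, 2)), Pow(0, Rational(1, 2))), -5))) = Mul(Add(Mul(4, 4), -8), Add(-4, Mul(Mul(Pow(2, Rational(1, 2)), 0), -5))) = Mul(Add(16, -8), Add(-4, Mul(0, -5))) = Mul(8, Add(-4, 0)) = Mul(8, -4) = -32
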